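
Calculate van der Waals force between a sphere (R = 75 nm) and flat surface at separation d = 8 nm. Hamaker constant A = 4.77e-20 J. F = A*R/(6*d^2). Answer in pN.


Convert to SI: R = 75 nm = 7.5e-08 m, d = 8 nm = 8e-09 m
F = A * R / (6 * d^2)
F = 4.77e-20 * 7.5e-08 / (6 * (8e-09)^2)
F = 9.31641e-12 N = 9.316 pN

9.316


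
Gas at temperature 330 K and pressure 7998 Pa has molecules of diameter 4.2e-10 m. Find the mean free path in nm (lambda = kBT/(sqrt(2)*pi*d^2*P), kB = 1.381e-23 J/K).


Mean free path: lambda = kB*T / (sqrt(2) * pi * d^2 * P)
lambda = 1.381e-23 * 330 / (sqrt(2) * pi * (4.2e-10)^2 * 7998)
lambda = 7.27047e-07 m
lambda = 727.05 nm

727.05


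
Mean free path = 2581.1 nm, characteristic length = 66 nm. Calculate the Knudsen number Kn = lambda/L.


Knudsen number Kn = lambda / L
Kn = 2581.1 / 66
Kn = 39.1076

39.1076


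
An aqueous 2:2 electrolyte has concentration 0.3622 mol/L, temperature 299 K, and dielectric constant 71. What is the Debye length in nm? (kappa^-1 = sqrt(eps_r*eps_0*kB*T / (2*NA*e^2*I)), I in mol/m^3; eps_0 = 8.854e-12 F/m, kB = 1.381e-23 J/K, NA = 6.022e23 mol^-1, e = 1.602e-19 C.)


Ionic strength I = 0.3622 * 2^2 * 1000 = 1448.8 mol/m^3
kappa^-1 = sqrt(71 * 8.854e-12 * 1.381e-23 * 299 / (2 * 6.022e23 * (1.602e-19)^2 * 1448.8))
kappa^-1 = 0.241 nm

0.241


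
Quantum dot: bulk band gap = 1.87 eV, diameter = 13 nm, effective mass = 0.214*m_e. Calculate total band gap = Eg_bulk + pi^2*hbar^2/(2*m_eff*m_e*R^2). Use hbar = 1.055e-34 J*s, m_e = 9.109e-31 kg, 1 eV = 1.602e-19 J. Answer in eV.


Radius R = 13/2 nm = 6.5e-09 m
Confinement energy dE = pi^2 * hbar^2 / (2 * m_eff * m_e * R^2)
dE = pi^2 * (1.055e-34)^2 / (2 * 0.214 * 9.109e-31 * (6.5e-09)^2) J, divided by 1.602e-19 J/eV
dE = 0.0416 eV
Total band gap = E_g(bulk) + dE = 1.87 + 0.0416 = 1.9116 eV

1.9116


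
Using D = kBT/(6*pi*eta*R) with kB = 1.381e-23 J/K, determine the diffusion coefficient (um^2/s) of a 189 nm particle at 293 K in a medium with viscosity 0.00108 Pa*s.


Radius R = 189/2 = 94.5 nm = 9.45e-08 m
D = kB*T / (6*pi*eta*R)
D = 1.381e-23 * 293 / (6 * pi * 0.00108 * 9.45e-08)
D = 2.10332e-12 m^2/s = 2.103 um^2/s

2.103


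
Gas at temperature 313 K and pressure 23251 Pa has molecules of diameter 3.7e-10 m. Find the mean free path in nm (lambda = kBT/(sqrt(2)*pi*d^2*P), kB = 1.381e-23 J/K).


Mean free path: lambda = kB*T / (sqrt(2) * pi * d^2 * P)
lambda = 1.381e-23 * 313 / (sqrt(2) * pi * (3.7e-10)^2 * 23251)
lambda = 3.05653e-07 m
lambda = 305.65 nm

305.65


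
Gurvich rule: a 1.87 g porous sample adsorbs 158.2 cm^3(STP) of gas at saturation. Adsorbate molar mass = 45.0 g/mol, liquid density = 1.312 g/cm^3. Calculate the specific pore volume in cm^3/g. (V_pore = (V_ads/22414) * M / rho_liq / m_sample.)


Moles adsorbed n = V_ads / 22414 = 158.2 / 22414 = 7.058089e-03 mol
Liquid volume V_liq = n * M / rho_liq = 7.058089e-03 * 45.0 / 1.312 = 0.24208 cm^3
Specific pore volume V_pore = V_liq / m_sample = 0.24208 / 1.87
V_pore = 0.1295 cm^3/g

0.1295


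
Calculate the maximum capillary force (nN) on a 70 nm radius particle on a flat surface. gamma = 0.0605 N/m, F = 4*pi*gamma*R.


Convert radius: R = 70 nm = 7e-08 m
F = 4 * pi * gamma * R
F = 4 * pi * 0.0605 * 7e-08
F = 5.32186e-08 N = 53.2186 nN

53.2186


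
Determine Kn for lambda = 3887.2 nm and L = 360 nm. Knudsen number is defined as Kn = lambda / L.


Knudsen number Kn = lambda / L
Kn = 3887.2 / 360
Kn = 10.7978

10.7978


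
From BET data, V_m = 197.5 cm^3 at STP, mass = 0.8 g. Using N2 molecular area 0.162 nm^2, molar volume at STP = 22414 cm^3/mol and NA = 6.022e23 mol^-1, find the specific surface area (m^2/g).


Number of moles in monolayer = V_m / 22414 = 197.5 / 22414 = 0.00881146
Number of molecules = moles * NA = 0.00881146 * 6.022e23
SA = molecules * sigma / mass
SA = (197.5 / 22414) * 6.022e23 * 0.162e-18 / 0.8
SA = 1074.5 m^2/g

1074.5


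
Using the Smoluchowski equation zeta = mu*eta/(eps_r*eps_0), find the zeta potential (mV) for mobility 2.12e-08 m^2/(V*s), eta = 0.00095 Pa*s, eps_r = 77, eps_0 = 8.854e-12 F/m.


Smoluchowski equation: zeta = mu * eta / (eps_r * eps_0)
zeta = 2.12e-08 * 0.00095 / (77 * 8.854e-12)
zeta = 0.029541 V = 29.54 mV

29.54


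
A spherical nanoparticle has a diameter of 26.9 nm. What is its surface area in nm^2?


Radius r = 26.9/2 = 13.45 nm
Surface area SA = 4 * pi * r^2
SA = 4 * pi * (13.45)^2
SA = 2273.29 nm^2

2273.29


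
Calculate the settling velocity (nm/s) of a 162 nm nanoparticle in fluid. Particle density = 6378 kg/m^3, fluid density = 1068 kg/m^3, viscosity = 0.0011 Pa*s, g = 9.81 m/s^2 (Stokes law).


Radius R = 162/2 nm = 8.1e-08 m
Density difference = 6378 - 1068 = 5310 kg/m^3
v = 2 * R^2 * (rho_p - rho_f) * g / (9 * eta)
v = 2 * (8.1e-08)^2 * 5310 * 9.81 / (9 * 0.0011)
v = 6.90444e-08 m/s = 69.0444 nm/s

69.0444


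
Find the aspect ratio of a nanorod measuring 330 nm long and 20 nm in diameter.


Aspect ratio AR = length / diameter
AR = 330 / 20
AR = 16.5

16.5


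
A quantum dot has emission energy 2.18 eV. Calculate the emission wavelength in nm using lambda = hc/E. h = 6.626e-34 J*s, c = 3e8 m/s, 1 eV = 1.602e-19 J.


Convert energy: E = 2.18 eV = 2.18 * 1.602e-19 = 3.49236e-19 J
lambda = h*c / E = 6.626e-34 * 3e8 / 3.49236e-19
lambda = 5.69185e-07 m = 569.2 nm

569.2


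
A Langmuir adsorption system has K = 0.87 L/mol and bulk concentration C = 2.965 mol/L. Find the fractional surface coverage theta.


Langmuir isotherm: theta = K*C / (1 + K*C)
K*C = 0.87 * 2.965 = 2.57955
theta = 2.57955 / (1 + 2.57955) = 2.57955 / 3.57955
theta = 0.7206

0.7206


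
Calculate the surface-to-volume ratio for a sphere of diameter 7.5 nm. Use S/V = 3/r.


Radius r = 7.5/2 = 3.75 nm
S/V = 3 / r = 3 / 3.75
S/V = 0.8 nm^-1

0.8


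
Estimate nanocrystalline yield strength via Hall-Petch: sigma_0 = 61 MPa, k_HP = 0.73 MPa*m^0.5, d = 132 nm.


d = 132 nm = 1.32e-07 m
sqrt(d) = 0.000363318
Hall-Petch contribution = k / sqrt(d) = 0.73 / 0.000363318 = 2009.3 MPa
sigma = sigma_0 + k/sqrt(d) = 61 + 2009.3 = 2070.3 MPa

2070.3


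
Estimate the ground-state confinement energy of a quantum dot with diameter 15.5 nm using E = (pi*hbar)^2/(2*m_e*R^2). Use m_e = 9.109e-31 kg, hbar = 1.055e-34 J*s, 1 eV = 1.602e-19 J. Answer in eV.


Radius R = 15.5/2 = 7.75 nm = 7.75e-09 m
E = (pi * 1.055e-34)^2 / (2 * 9.109e-31 * (7.75e-09)^2)
E(J) = 1.00392e-21
E = E(J) / 1.602e-19 = 0.0063 eV

0.0063


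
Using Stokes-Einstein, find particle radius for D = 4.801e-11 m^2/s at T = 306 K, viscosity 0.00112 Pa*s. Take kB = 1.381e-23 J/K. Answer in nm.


Stokes-Einstein: R = kB*T / (6*pi*eta*D)
R = 1.381e-23 * 306 / (6 * pi * 0.00112 * 4.801e-11)
R = 4.16931e-09 m = 4.17 nm

4.17


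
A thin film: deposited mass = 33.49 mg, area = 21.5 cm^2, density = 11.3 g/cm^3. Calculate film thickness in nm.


Convert: m = 33.49 mg = 3.3490e-05 kg, A = 21.5 cm^2 = 2.1500e-03 m^2, rho = 11.3 g/cm^3 = 11300 kg/m^3
t = m / (A * rho)
t = 3.3490e-05 / (2.1500e-03 * 11300)
t = 1.3785e-06 m = 1378.5 nm

1378.5


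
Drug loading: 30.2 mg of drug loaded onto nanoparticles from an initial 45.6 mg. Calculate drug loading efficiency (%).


Drug loading efficiency = (drug loaded / drug initial) * 100
DLE = 30.2 / 45.6 * 100
DLE = 0.6623 * 100
DLE = 66.23%

66.23


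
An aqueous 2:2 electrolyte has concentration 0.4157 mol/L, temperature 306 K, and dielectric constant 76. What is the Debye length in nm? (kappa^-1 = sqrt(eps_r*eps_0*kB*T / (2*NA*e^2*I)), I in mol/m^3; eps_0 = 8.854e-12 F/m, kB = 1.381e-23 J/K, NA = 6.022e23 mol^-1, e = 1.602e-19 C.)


Ionic strength I = 0.4157 * 2^2 * 1000 = 1662.8 mol/m^3
kappa^-1 = sqrt(76 * 8.854e-12 * 1.381e-23 * 306 / (2 * 6.022e23 * (1.602e-19)^2 * 1662.8))
kappa^-1 = 0.235 nm

0.235


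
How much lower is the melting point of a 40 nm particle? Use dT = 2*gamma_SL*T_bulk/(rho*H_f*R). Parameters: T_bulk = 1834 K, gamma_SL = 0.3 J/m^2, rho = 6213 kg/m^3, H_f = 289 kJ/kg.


Radius R = 40/2 = 20 nm = 2e-08 m
Convert H_f = 289 kJ/kg = 289000 J/kg
dT = 2 * gamma_SL * T_bulk / (rho * H_f * R)
dT = 2 * 0.3 * 1834 / (6213 * 289000 * 2e-08)
dT = 30.6 K

30.6


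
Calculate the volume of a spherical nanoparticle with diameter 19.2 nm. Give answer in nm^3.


Radius r = 19.2/2 = 9.6 nm
Volume V = (4/3) * pi * r^3
V = (4/3) * pi * (9.6)^3
V = 3705.97 nm^3

3705.97


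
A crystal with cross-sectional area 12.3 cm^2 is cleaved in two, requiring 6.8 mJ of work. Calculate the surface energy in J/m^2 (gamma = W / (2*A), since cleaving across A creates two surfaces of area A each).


Convert: A = 12.3 cm^2 = 0.00123 m^2, W = 6.8 mJ = 0.0068 J
Cleaving exposes two faces of area A, so total new surface = 2*A and gamma = W / (2*A)
gamma = 0.0068 / (2 * 0.00123)
gamma = 2.764 J/m^2

2.764


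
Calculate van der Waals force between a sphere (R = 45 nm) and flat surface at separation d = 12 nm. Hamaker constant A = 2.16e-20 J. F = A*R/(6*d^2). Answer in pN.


Convert to SI: R = 45 nm = 4.5e-08 m, d = 12 nm = 1.2e-08 m
F = A * R / (6 * d^2)
F = 2.16e-20 * 4.5e-08 / (6 * (1.2e-08)^2)
F = 1.125e-12 N = 1.125 pN

1.125


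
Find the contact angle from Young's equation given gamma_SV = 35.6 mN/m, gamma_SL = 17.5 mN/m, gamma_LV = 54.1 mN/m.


cos(theta) = (gamma_SV - gamma_SL) / gamma_LV
cos(theta) = (35.6 - 17.5) / 54.1
cos(theta) = 0.334566
theta = arccos(0.334566) = 70.45 degrees

70.45


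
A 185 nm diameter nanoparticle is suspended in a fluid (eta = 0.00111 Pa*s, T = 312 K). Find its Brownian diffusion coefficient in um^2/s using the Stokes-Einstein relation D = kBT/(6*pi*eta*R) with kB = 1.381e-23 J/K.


Radius R = 185/2 = 92.5 nm = 9.25e-08 m
D = kB*T / (6*pi*eta*R)
D = 1.381e-23 * 312 / (6 * pi * 0.00111 * 9.25e-08)
D = 2.22629e-12 m^2/s = 2.226 um^2/s

2.226


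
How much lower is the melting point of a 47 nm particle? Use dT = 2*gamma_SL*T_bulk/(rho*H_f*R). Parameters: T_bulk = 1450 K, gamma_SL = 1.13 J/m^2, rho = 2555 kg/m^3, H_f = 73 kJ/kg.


Radius R = 47/2 = 23.5 nm = 2.35e-08 m
Convert H_f = 73 kJ/kg = 73000 J/kg
dT = 2 * gamma_SL * T_bulk / (rho * H_f * R)
dT = 2 * 1.13 * 1450 / (2555 * 73000 * 2.35e-08)
dT = 747.6 K

747.6


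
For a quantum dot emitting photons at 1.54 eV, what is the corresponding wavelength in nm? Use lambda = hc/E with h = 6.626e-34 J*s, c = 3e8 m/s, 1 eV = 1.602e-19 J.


Convert energy: E = 1.54 eV = 1.54 * 1.602e-19 = 2.46708e-19 J
lambda = h*c / E = 6.626e-34 * 3e8 / 2.46708e-19
lambda = 8.0573e-07 m = 805.7 nm

805.7


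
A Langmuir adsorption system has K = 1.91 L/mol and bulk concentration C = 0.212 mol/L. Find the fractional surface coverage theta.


Langmuir isotherm: theta = K*C / (1 + K*C)
K*C = 1.91 * 0.212 = 0.40492
theta = 0.40492 / (1 + 0.40492) = 0.40492 / 1.40492
theta = 0.2882

0.2882


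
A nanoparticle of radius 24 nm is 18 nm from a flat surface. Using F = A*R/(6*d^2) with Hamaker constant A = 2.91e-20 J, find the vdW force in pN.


Convert to SI: R = 24 nm = 2.4e-08 m, d = 18 nm = 1.8e-08 m
F = A * R / (6 * d^2)
F = 2.91e-20 * 2.4e-08 / (6 * (1.8e-08)^2)
F = 3.59259e-13 N = 0.359 pN

0.359


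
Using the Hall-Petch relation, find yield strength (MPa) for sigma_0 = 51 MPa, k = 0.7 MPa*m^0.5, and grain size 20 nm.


d = 20 nm = 2e-08 m
sqrt(d) = 0.0001414214
Hall-Petch contribution = k / sqrt(d) = 0.7 / 0.0001414214 = 4949.7 MPa
sigma = sigma_0 + k/sqrt(d) = 51 + 4949.7 = 5000.7 MPa

5000.7


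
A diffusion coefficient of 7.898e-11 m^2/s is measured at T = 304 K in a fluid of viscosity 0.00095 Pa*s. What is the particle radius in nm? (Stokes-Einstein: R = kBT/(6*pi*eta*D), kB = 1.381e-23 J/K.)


Stokes-Einstein: R = kB*T / (6*pi*eta*D)
R = 1.381e-23 * 304 / (6 * pi * 0.00095 * 7.898e-11)
R = 2.96842e-09 m = 2.97 nm

2.97


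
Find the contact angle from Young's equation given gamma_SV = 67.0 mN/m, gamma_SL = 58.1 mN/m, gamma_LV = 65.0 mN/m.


cos(theta) = (gamma_SV - gamma_SL) / gamma_LV
cos(theta) = (67.0 - 58.1) / 65.0
cos(theta) = 0.136923
theta = arccos(0.136923) = 82.13 degrees

82.13


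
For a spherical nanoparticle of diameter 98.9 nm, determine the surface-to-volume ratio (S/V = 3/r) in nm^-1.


Radius r = 98.9/2 = 49.45 nm
S/V = 3 / r = 3 / 49.45
S/V = 0.0607 nm^-1

0.0607


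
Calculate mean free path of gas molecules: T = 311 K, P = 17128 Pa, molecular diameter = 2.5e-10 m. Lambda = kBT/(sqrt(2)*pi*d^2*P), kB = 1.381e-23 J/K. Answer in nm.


Mean free path: lambda = kB*T / (sqrt(2) * pi * d^2 * P)
lambda = 1.381e-23 * 311 / (sqrt(2) * pi * (2.5e-10)^2 * 17128)
lambda = 9.03031e-07 m
lambda = 903.03 nm

903.03


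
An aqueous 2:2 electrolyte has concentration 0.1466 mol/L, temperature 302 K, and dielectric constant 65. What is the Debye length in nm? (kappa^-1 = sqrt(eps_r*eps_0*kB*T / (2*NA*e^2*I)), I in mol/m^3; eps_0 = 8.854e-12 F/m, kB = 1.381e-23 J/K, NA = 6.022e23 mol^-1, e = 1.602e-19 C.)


Ionic strength I = 0.1466 * 2^2 * 1000 = 586.4 mol/m^3
kappa^-1 = sqrt(65 * 8.854e-12 * 1.381e-23 * 302 / (2 * 6.022e23 * (1.602e-19)^2 * 586.4))
kappa^-1 = 0.364 nm

0.364


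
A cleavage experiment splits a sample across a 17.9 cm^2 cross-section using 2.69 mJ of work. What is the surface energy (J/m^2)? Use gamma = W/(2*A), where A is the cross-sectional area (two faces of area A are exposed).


Convert: A = 17.9 cm^2 = 0.00179 m^2, W = 2.69 mJ = 0.00269 J
Cleaving exposes two faces of area A, so total new surface = 2*A and gamma = W / (2*A)
gamma = 0.00269 / (2 * 0.00179)
gamma = 0.751 J/m^2

0.751


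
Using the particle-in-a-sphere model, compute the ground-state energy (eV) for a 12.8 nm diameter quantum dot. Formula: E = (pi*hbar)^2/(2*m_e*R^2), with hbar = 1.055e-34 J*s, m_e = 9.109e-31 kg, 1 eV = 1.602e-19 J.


Radius R = 12.8/2 = 6.4 nm = 6.4e-09 m
E = (pi * 1.055e-34)^2 / (2 * 9.109e-31 * (6.4e-09)^2)
E(J) = 1.47212e-21
E = E(J) / 1.602e-19 = 0.0092 eV

0.0092


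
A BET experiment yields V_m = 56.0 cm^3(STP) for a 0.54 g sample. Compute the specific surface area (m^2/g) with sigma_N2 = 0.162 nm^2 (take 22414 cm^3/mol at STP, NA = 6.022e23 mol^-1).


Number of moles in monolayer = V_m / 22414 = 56.0 / 22414 = 0.00249844
Number of molecules = moles * NA = 0.00249844 * 6.022e23
SA = molecules * sigma / mass
SA = (56.0 / 22414) * 6.022e23 * 0.162e-18 / 0.54
SA = 451.4 m^2/g

451.4


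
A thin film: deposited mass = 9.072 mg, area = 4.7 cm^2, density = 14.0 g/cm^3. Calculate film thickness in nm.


Convert: m = 9.072 mg = 9.0720e-06 kg, A = 4.7 cm^2 = 4.7000e-04 m^2, rho = 14.0 g/cm^3 = 14000 kg/m^3
t = m / (A * rho)
t = 9.0720e-06 / (4.7000e-04 * 14000)
t = 1.3787e-06 m = 1378.7 nm

1378.7


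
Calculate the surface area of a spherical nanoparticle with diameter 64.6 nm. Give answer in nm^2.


Radius r = 64.6/2 = 32.3 nm
Surface area SA = 4 * pi * r^2
SA = 4 * pi * (32.3)^2
SA = 13110.37 nm^2

13110.37


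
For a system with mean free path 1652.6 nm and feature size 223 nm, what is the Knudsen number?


Knudsen number Kn = lambda / L
Kn = 1652.6 / 223
Kn = 7.4108

7.4108


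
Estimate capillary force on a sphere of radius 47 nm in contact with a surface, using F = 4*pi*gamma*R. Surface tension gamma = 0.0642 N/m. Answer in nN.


Convert radius: R = 47 nm = 4.7e-08 m
F = 4 * pi * gamma * R
F = 4 * pi * 0.0642 * 4.7e-08
F = 3.79178e-08 N = 37.9178 nN

37.9178


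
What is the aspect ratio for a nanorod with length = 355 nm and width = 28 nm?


Aspect ratio AR = length / diameter
AR = 355 / 28
AR = 12.68

12.68


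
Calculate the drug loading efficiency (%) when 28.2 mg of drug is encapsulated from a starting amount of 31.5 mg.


Drug loading efficiency = (drug loaded / drug initial) * 100
DLE = 28.2 / 31.5 * 100
DLE = 0.8952 * 100
DLE = 89.52%

89.52


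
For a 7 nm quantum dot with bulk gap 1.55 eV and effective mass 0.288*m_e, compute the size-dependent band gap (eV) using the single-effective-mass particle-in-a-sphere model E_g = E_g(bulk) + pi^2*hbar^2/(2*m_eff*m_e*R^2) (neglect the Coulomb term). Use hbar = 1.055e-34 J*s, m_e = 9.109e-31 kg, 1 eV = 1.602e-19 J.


Radius R = 7/2 nm = 3.5e-09 m
Confinement energy dE = pi^2 * hbar^2 / (2 * m_eff * m_e * R^2)
dE = pi^2 * (1.055e-34)^2 / (2 * 0.288 * 9.109e-31 * (3.5e-09)^2) J, divided by 1.602e-19 J/eV
dE = 0.1067 eV
Total band gap = E_g(bulk) + dE = 1.55 + 0.1067 = 1.6567 eV

1.6567


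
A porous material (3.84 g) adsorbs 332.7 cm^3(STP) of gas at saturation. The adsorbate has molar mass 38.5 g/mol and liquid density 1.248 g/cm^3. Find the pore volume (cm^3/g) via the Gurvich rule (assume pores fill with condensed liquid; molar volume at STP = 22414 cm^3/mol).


Moles adsorbed n = V_ads / 22414 = 332.7 / 22414 = 1.484340e-02 mol
Liquid volume V_liq = n * M / rho_liq = 1.484340e-02 * 38.5 / 1.248 = 0.45791 cm^3
Specific pore volume V_pore = V_liq / m_sample = 0.45791 / 3.84
V_pore = 0.1192 cm^3/g

0.1192


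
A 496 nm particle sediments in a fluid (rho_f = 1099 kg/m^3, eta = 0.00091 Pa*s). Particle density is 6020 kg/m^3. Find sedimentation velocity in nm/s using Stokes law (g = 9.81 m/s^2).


Radius R = 496/2 nm = 2.48e-07 m
Density difference = 6020 - 1099 = 4921 kg/m^3
v = 2 * R^2 * (rho_p - rho_f) * g / (9 * eta)
v = 2 * (2.48e-07)^2 * 4921 * 9.81 / (9 * 0.00091)
v = 7.25056e-07 m/s = 725.0565 nm/s

725.0565


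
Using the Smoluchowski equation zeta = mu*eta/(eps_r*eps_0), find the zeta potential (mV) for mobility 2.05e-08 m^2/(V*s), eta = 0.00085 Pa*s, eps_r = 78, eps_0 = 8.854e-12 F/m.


Smoluchowski equation: zeta = mu * eta / (eps_r * eps_0)
zeta = 2.05e-08 * 0.00085 / (78 * 8.854e-12)
zeta = 0.025231 V = 25.23 mV

25.23


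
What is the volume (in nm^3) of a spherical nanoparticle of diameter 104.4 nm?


Radius r = 104.4/2 = 52.2 nm
Volume V = (4/3) * pi * r^3
V = (4/3) * pi * (52.2)^3
V = 595799.48 nm^3

595799.48


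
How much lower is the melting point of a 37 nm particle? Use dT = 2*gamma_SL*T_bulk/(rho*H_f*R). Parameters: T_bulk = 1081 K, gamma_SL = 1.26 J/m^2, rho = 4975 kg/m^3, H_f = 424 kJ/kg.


Radius R = 37/2 = 18.5 nm = 1.85e-08 m
Convert H_f = 424 kJ/kg = 424000 J/kg
dT = 2 * gamma_SL * T_bulk / (rho * H_f * R)
dT = 2 * 1.26 * 1081 / (4975 * 424000 * 1.85e-08)
dT = 69.8 K

69.8


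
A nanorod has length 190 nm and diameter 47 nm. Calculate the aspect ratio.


Aspect ratio AR = length / diameter
AR = 190 / 47
AR = 4.04

4.04


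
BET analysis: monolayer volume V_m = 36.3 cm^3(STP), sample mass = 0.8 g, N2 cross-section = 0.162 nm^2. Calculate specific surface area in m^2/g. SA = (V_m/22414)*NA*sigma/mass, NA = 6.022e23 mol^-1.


Number of moles in monolayer = V_m / 22414 = 36.3 / 22414 = 0.00161952
Number of molecules = moles * NA = 0.00161952 * 6.022e23
SA = molecules * sigma / mass
SA = (36.3 / 22414) * 6.022e23 * 0.162e-18 / 0.8
SA = 197.5 m^2/g

197.5


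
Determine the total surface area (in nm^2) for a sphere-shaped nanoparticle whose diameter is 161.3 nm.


Radius r = 161.3/2 = 80.65 nm
Surface area SA = 4 * pi * r^2
SA = 4 * pi * (80.65)^2
SA = 81736.98 nm^2

81736.98


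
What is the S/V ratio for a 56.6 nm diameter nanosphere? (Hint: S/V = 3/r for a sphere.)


Radius r = 56.6/2 = 28.3 nm
S/V = 3 / r = 3 / 28.3
S/V = 0.106 nm^-1

0.106


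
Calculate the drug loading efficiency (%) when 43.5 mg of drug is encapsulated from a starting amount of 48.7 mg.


Drug loading efficiency = (drug loaded / drug initial) * 100
DLE = 43.5 / 48.7 * 100
DLE = 0.8932 * 100
DLE = 89.32%

89.32


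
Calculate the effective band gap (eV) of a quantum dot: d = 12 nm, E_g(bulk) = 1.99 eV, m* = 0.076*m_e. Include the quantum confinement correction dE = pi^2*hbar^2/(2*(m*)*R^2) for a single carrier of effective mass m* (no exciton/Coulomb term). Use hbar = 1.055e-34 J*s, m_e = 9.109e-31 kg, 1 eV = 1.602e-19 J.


Radius R = 12/2 nm = 6e-09 m
Confinement energy dE = pi^2 * hbar^2 / (2 * m_eff * m_e * R^2)
dE = pi^2 * (1.055e-34)^2 / (2 * 0.076 * 9.109e-31 * (6e-09)^2) J, divided by 1.602e-19 J/eV
dE = 0.1376 eV
Total band gap = E_g(bulk) + dE = 1.99 + 0.1376 = 2.1276 eV

2.1276


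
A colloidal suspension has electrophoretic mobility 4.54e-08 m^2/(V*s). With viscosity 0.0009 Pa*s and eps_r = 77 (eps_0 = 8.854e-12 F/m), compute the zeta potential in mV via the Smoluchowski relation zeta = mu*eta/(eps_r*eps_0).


Smoluchowski equation: zeta = mu * eta / (eps_r * eps_0)
zeta = 4.54e-08 * 0.0009 / (77 * 8.854e-12)
zeta = 0.059933 V = 59.93 mV

59.93


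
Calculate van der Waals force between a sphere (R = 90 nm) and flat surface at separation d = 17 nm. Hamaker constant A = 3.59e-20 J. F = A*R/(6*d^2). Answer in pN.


Convert to SI: R = 90 nm = 9e-08 m, d = 17 nm = 1.7e-08 m
F = A * R / (6 * d^2)
F = 3.59e-20 * 9e-08 / (6 * (1.7e-08)^2)
F = 1.86332e-12 N = 1.863 pN

1.863


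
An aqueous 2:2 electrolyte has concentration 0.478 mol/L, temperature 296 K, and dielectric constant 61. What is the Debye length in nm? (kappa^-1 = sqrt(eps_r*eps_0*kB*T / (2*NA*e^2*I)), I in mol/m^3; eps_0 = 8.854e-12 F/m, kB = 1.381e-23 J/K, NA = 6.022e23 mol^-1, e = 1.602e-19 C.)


Ionic strength I = 0.478 * 2^2 * 1000 = 1912 mol/m^3
kappa^-1 = sqrt(61 * 8.854e-12 * 1.381e-23 * 296 / (2 * 6.022e23 * (1.602e-19)^2 * 1912))
kappa^-1 = 0.193 nm

0.193


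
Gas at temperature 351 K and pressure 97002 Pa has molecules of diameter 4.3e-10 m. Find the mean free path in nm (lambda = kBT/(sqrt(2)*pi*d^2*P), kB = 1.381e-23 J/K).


Mean free path: lambda = kB*T / (sqrt(2) * pi * d^2 * P)
lambda = 1.381e-23 * 351 / (sqrt(2) * pi * (4.3e-10)^2 * 97002)
lambda = 6.08301e-08 m
lambda = 60.83 nm

60.83


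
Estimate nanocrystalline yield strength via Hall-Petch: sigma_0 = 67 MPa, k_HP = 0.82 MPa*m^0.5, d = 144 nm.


d = 144 nm = 1.44e-07 m
sqrt(d) = 0.0003794733
Hall-Petch contribution = k / sqrt(d) = 0.82 / 0.0003794733 = 2160.9 MPa
sigma = sigma_0 + k/sqrt(d) = 67 + 2160.9 = 2227.9 MPa

2227.9


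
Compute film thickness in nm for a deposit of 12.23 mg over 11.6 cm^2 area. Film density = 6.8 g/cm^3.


Convert: m = 12.23 mg = 1.2230e-05 kg, A = 11.6 cm^2 = 1.1600e-03 m^2, rho = 6.8 g/cm^3 = 6800 kg/m^3
t = m / (A * rho)
t = 1.2230e-05 / (1.1600e-03 * 6800)
t = 1.5505e-06 m = 1550.5 nm

1550.5


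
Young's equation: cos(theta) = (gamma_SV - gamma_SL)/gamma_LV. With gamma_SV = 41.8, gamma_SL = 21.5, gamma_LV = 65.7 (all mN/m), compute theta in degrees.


cos(theta) = (gamma_SV - gamma_SL) / gamma_LV
cos(theta) = (41.8 - 21.5) / 65.7
cos(theta) = 0.30898
theta = arccos(0.30898) = 72.0 degrees

72.0


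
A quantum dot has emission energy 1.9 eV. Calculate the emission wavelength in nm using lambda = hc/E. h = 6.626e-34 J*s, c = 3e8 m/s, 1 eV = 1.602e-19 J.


Convert energy: E = 1.9 eV = 1.9 * 1.602e-19 = 3.0438e-19 J
lambda = h*c / E = 6.626e-34 * 3e8 / 3.0438e-19
lambda = 6.53065e-07 m = 653.1 nm

653.1


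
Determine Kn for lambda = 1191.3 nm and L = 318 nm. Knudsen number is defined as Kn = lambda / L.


Knudsen number Kn = lambda / L
Kn = 1191.3 / 318
Kn = 3.7462

3.7462


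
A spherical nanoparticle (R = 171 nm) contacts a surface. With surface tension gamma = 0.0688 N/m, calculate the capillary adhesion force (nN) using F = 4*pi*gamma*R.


Convert radius: R = 171 nm = 1.71e-07 m
F = 4 * pi * gamma * R
F = 4 * pi * 0.0688 * 1.71e-07
F = 1.47841e-07 N = 147.8408 nN

147.8408


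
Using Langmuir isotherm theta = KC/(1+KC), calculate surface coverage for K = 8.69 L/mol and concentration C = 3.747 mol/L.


Langmuir isotherm: theta = K*C / (1 + K*C)
K*C = 8.69 * 3.747 = 32.56143
theta = 32.56143 / (1 + 32.56143) = 32.56143 / 33.56143
theta = 0.9702

0.9702


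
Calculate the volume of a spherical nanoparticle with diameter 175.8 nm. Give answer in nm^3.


Radius r = 175.8/2 = 87.9 nm
Volume V = (4/3) * pi * r^3
V = (4/3) * pi * (87.9)^3
V = 2844822.9 nm^3

2844822.9


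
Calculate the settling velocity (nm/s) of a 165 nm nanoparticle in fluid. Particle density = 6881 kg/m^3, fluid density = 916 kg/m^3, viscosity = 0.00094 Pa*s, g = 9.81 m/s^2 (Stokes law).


Radius R = 165/2 nm = 8.25e-08 m
Density difference = 6881 - 916 = 5965 kg/m^3
v = 2 * R^2 * (rho_p - rho_f) * g / (9 * eta)
v = 2 * (8.25e-08)^2 * 5965 * 9.81 / (9 * 0.00094)
v = 9.41558e-08 m/s = 94.1558 nm/s

94.1558


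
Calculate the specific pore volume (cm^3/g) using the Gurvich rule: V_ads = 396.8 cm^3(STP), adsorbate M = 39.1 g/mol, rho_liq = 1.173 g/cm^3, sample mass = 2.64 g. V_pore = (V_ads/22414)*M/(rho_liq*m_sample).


Moles adsorbed n = V_ads / 22414 = 396.8 / 22414 = 1.770322e-02 mol
Liquid volume V_liq = n * M / rho_liq = 1.770322e-02 * 39.1 / 1.173 = 0.59011 cm^3
Specific pore volume V_pore = V_liq / m_sample = 0.59011 / 2.64
V_pore = 0.2235 cm^3/g

0.2235


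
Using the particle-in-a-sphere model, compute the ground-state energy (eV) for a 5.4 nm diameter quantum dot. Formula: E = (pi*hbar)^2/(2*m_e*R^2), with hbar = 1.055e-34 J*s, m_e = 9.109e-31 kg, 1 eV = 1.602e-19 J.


Radius R = 5.4/2 = 2.7 nm = 2.7e-09 m
E = (pi * 1.055e-34)^2 / (2 * 9.109e-31 * (2.7e-09)^2)
E(J) = 8.27135e-21
E = E(J) / 1.602e-19 = 0.0516 eV

0.0516


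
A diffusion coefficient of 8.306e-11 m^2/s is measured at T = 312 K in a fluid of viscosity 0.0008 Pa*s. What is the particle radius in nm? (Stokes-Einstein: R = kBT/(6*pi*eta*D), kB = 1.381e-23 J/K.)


Stokes-Einstein: R = kB*T / (6*pi*eta*D)
R = 1.381e-23 * 312 / (6 * pi * 0.0008 * 8.306e-11)
R = 3.44005e-09 m = 3.44 nm

3.44


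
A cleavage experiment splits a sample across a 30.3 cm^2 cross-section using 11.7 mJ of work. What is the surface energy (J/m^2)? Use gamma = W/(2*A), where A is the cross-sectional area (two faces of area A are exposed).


Convert: A = 30.3 cm^2 = 0.00303 m^2, W = 11.7 mJ = 0.0117 J
Cleaving exposes two faces of area A, so total new surface = 2*A and gamma = W / (2*A)
gamma = 0.0117 / (2 * 0.00303)
gamma = 1.931 J/m^2

1.931


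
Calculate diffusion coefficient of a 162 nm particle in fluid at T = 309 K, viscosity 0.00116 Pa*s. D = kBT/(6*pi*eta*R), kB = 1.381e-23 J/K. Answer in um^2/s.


Radius R = 162/2 = 81 nm = 8.1e-08 m
D = kB*T / (6*pi*eta*R)
D = 1.381e-23 * 309 / (6 * pi * 0.00116 * 8.1e-08)
D = 2.4094e-12 m^2/s = 2.409 um^2/s

2.409


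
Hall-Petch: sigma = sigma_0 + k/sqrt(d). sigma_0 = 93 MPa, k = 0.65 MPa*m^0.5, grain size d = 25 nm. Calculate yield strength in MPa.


d = 25 nm = 2.5e-08 m
sqrt(d) = 0.0001581139
Hall-Petch contribution = k / sqrt(d) = 0.65 / 0.0001581139 = 4111.0 MPa
sigma = sigma_0 + k/sqrt(d) = 93 + 4111.0 = 4204.0 MPa

4204.0


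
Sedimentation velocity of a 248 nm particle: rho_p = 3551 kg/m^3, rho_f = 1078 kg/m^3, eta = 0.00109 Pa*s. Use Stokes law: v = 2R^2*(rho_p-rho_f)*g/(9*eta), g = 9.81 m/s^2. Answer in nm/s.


Radius R = 248/2 nm = 1.24e-07 m
Density difference = 3551 - 1078 = 2473 kg/m^3
v = 2 * R^2 * (rho_p - rho_f) * g / (9 * eta)
v = 2 * (1.24e-07)^2 * 2473 * 9.81 / (9 * 0.00109)
v = 7.60497e-08 m/s = 76.0497 nm/s

76.0497


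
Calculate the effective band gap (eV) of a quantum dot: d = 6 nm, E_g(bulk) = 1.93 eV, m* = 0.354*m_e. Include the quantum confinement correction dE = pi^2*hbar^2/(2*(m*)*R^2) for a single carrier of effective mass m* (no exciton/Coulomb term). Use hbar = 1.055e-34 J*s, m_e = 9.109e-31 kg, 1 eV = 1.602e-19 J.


Radius R = 6/2 nm = 3e-09 m
Confinement energy dE = pi^2 * hbar^2 / (2 * m_eff * m_e * R^2)
dE = pi^2 * (1.055e-34)^2 / (2 * 0.354 * 9.109e-31 * (3e-09)^2) J, divided by 1.602e-19 J/eV
dE = 0.1181 eV
Total band gap = E_g(bulk) + dE = 1.93 + 0.1181 = 2.0481 eV

2.0481


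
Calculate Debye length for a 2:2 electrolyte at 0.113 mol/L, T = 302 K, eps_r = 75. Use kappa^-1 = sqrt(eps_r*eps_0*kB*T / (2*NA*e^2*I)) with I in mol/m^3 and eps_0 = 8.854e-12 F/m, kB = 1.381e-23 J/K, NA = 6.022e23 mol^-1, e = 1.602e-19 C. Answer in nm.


Ionic strength I = 0.113 * 2^2 * 1000 = 452 mol/m^3
kappa^-1 = sqrt(75 * 8.854e-12 * 1.381e-23 * 302 / (2 * 6.022e23 * (1.602e-19)^2 * 452))
kappa^-1 = 0.445 nm

0.445


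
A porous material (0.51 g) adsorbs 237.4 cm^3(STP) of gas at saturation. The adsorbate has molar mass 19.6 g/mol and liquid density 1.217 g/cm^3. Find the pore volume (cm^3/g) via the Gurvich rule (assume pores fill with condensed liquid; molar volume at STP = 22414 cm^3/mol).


Moles adsorbed n = V_ads / 22414 = 237.4 / 22414 = 1.059159e-02 mol
Liquid volume V_liq = n * M / rho_liq = 1.059159e-02 * 19.6 / 1.217 = 0.17058 cm^3
Specific pore volume V_pore = V_liq / m_sample = 0.17058 / 0.51
V_pore = 0.3345 cm^3/g

0.3345


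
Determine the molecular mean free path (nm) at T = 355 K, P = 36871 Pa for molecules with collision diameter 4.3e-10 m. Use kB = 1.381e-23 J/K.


Mean free path: lambda = kB*T / (sqrt(2) * pi * d^2 * P)
lambda = 1.381e-23 * 355 / (sqrt(2) * pi * (4.3e-10)^2 * 36871)
lambda = 1.61858e-07 m
lambda = 161.86 nm

161.86


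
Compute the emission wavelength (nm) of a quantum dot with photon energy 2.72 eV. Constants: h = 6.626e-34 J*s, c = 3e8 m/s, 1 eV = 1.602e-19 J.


Convert energy: E = 2.72 eV = 2.72 * 1.602e-19 = 4.35744e-19 J
lambda = h*c / E = 6.626e-34 * 3e8 / 4.35744e-19
lambda = 4.56185e-07 m = 456.2 nm

456.2


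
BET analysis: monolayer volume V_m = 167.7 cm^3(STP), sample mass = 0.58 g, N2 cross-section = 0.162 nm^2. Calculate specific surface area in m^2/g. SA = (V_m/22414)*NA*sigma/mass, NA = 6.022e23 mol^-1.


Number of moles in monolayer = V_m / 22414 = 167.7 / 22414 = 0.00748193
Number of molecules = moles * NA = 0.00748193 * 6.022e23
SA = molecules * sigma / mass
SA = (167.7 / 22414) * 6.022e23 * 0.162e-18 / 0.58
SA = 1258.5 m^2/g

1258.5


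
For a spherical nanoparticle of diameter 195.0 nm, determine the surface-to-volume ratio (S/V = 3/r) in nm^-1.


Radius r = 195.0/2 = 97.5 nm
S/V = 3 / r = 3 / 97.5
S/V = 0.0308 nm^-1

0.0308


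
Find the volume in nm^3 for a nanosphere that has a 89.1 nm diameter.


Radius r = 89.1/2 = 44.55 nm
Volume V = (4/3) * pi * r^3
V = (4/3) * pi * (44.55)^3
V = 370366.53 nm^3

370366.53


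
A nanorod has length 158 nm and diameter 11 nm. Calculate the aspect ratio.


Aspect ratio AR = length / diameter
AR = 158 / 11
AR = 14.36

14.36


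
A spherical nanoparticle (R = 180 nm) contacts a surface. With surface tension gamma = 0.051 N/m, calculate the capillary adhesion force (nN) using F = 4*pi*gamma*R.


Convert radius: R = 180 nm = 1.8e-07 m
F = 4 * pi * gamma * R
F = 4 * pi * 0.051 * 1.8e-07
F = 1.15359e-07 N = 115.3593 nN

115.3593


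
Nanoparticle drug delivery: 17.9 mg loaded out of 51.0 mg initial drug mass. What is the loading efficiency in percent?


Drug loading efficiency = (drug loaded / drug initial) * 100
DLE = 17.9 / 51.0 * 100
DLE = 0.351 * 100
DLE = 35.1%

35.1


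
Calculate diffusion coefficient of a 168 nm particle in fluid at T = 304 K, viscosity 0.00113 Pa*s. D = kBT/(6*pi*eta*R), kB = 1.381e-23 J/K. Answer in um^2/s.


Radius R = 168/2 = 84 nm = 8.4e-08 m
D = kB*T / (6*pi*eta*R)
D = 1.381e-23 * 304 / (6 * pi * 0.00113 * 8.4e-08)
D = 2.34643e-12 m^2/s = 2.346 um^2/s

2.346


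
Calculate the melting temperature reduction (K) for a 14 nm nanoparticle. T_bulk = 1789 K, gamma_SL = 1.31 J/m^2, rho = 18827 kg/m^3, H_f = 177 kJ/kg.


Radius R = 14/2 = 7 nm = 7e-09 m
Convert H_f = 177 kJ/kg = 177000 J/kg
dT = 2 * gamma_SL * T_bulk / (rho * H_f * R)
dT = 2 * 1.31 * 1789 / (18827 * 177000 * 7e-09)
dT = 200.9 K

200.9


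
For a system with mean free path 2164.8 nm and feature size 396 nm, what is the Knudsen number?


Knudsen number Kn = lambda / L
Kn = 2164.8 / 396
Kn = 5.4667

5.4667


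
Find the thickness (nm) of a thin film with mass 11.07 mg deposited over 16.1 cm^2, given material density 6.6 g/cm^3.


Convert: m = 11.07 mg = 1.1070e-05 kg, A = 16.1 cm^2 = 1.6100e-03 m^2, rho = 6.6 g/cm^3 = 6600 kg/m^3
t = m / (A * rho)
t = 1.1070e-05 / (1.6100e-03 * 6600)
t = 1.0418e-06 m = 1041.8 nm

1041.8


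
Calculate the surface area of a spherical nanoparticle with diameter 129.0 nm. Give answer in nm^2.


Radius r = 129.0/2 = 64.5 nm
Surface area SA = 4 * pi * r^2
SA = 4 * pi * (64.5)^2
SA = 52279.24 nm^2

52279.24


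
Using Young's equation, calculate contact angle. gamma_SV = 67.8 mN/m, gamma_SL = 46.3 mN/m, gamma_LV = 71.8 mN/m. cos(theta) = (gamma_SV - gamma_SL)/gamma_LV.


cos(theta) = (gamma_SV - gamma_SL) / gamma_LV
cos(theta) = (67.8 - 46.3) / 71.8
cos(theta) = 0.299443
theta = arccos(0.299443) = 72.58 degrees

72.58


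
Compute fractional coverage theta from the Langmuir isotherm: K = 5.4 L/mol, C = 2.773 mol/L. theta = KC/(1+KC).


Langmuir isotherm: theta = K*C / (1 + K*C)
K*C = 5.4 * 2.773 = 14.9742
theta = 14.9742 / (1 + 14.9742) = 14.9742 / 15.9742
theta = 0.9374

0.9374


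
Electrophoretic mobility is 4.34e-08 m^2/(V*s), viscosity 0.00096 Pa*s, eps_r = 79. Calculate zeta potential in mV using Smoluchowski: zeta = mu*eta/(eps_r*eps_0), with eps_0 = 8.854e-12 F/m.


Smoluchowski equation: zeta = mu * eta / (eps_r * eps_0)
zeta = 4.34e-08 * 0.00096 / (79 * 8.854e-12)
zeta = 0.059565 V = 59.57 mV

59.57


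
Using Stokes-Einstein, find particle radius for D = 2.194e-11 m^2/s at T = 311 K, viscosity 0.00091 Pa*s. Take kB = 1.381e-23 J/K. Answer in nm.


Stokes-Einstein: R = kB*T / (6*pi*eta*D)
R = 1.381e-23 * 311 / (6 * pi * 0.00091 * 2.194e-11)
R = 1.14123e-08 m = 11.41 nm

11.41


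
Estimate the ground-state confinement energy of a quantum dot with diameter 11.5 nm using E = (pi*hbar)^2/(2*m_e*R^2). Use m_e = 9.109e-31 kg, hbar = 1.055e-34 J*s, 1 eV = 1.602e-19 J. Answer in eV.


Radius R = 11.5/2 = 5.75 nm = 5.75e-09 m
E = (pi * 1.055e-34)^2 / (2 * 9.109e-31 * (5.75e-09)^2)
E(J) = 1.82376e-21
E = E(J) / 1.602e-19 = 0.0114 eV

0.0114


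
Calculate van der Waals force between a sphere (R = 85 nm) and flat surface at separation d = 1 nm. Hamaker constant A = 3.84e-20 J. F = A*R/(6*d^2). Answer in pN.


Convert to SI: R = 85 nm = 8.5e-08 m, d = 1 nm = 1e-09 m
F = A * R / (6 * d^2)
F = 3.84e-20 * 8.5e-08 / (6 * (1e-09)^2)
F = 5.44e-10 N = 544.0 pN

544.0


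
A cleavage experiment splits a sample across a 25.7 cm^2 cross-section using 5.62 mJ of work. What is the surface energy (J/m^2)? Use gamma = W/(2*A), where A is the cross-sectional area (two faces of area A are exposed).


Convert: A = 25.7 cm^2 = 0.00257 m^2, W = 5.62 mJ = 0.00562 J
Cleaving exposes two faces of area A, so total new surface = 2*A and gamma = W / (2*A)
gamma = 0.00562 / (2 * 0.00257)
gamma = 1.093 J/m^2

1.093


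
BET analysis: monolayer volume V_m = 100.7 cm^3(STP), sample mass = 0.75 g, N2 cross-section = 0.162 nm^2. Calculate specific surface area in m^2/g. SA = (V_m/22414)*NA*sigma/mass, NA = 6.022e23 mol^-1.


Number of moles in monolayer = V_m / 22414 = 100.7 / 22414 = 0.00449273
Number of molecules = moles * NA = 0.00449273 * 6.022e23
SA = molecules * sigma / mass
SA = (100.7 / 22414) * 6.022e23 * 0.162e-18 / 0.75
SA = 584.4 m^2/g

584.4


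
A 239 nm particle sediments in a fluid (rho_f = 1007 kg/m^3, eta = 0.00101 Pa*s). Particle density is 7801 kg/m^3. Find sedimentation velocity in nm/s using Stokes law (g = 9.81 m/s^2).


Radius R = 239/2 nm = 1.195e-07 m
Density difference = 7801 - 1007 = 6794 kg/m^3
v = 2 * R^2 * (rho_p - rho_f) * g / (9 * eta)
v = 2 * (1.195e-07)^2 * 6794 * 9.81 / (9 * 0.00101)
v = 2.0941e-07 m/s = 209.4095 nm/s

209.4095


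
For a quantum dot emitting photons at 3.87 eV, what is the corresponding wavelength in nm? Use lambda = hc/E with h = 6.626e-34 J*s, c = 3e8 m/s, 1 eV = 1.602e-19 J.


Convert energy: E = 3.87 eV = 3.87 * 1.602e-19 = 6.19974e-19 J
lambda = h*c / E = 6.626e-34 * 3e8 / 6.19974e-19
lambda = 3.20626e-07 m = 320.6 nm

320.6


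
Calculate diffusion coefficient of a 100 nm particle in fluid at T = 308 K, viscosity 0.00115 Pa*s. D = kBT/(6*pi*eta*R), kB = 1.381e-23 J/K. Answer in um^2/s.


Radius R = 100/2 = 50 nm = 5e-08 m
D = kB*T / (6*pi*eta*R)
D = 1.381e-23 * 308 / (6 * pi * 0.00115 * 5e-08)
D = 3.92442e-12 m^2/s = 3.924 um^2/s

3.924


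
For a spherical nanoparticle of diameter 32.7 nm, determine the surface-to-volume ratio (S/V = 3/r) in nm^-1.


Radius r = 32.7/2 = 16.35 nm
S/V = 3 / r = 3 / 16.35
S/V = 0.1835 nm^-1

0.1835


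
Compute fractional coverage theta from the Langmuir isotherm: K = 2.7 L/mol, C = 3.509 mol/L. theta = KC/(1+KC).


Langmuir isotherm: theta = K*C / (1 + K*C)
K*C = 2.7 * 3.509 = 9.4743
theta = 9.4743 / (1 + 9.4743) = 9.4743 / 10.4743
theta = 0.9045

0.9045


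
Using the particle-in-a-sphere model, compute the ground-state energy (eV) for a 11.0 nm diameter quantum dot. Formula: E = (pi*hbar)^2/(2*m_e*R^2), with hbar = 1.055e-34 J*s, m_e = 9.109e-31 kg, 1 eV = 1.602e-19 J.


Radius R = 11.0/2 = 5.5 nm = 5.5e-09 m
E = (pi * 1.055e-34)^2 / (2 * 9.109e-31 * (5.5e-09)^2)
E(J) = 1.99333e-21
E = E(J) / 1.602e-19 = 0.0124 eV

0.0124


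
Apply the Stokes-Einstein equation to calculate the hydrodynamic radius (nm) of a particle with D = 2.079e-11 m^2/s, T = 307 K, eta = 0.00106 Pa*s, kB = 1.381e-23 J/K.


Stokes-Einstein: R = kB*T / (6*pi*eta*D)
R = 1.381e-23 * 307 / (6 * pi * 0.00106 * 2.079e-11)
R = 1.02064e-08 m = 10.21 nm

10.21


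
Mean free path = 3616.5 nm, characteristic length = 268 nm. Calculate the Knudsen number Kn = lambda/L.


Knudsen number Kn = lambda / L
Kn = 3616.5 / 268
Kn = 13.4944

13.4944


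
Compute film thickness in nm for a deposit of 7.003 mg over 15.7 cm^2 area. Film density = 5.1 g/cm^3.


Convert: m = 7.003 mg = 7.0030e-06 kg, A = 15.7 cm^2 = 1.5700e-03 m^2, rho = 5.1 g/cm^3 = 5100 kg/m^3
t = m / (A * rho)
t = 7.0030e-06 / (1.5700e-03 * 5100)
t = 8.7461e-07 m = 874.6 nm

874.6


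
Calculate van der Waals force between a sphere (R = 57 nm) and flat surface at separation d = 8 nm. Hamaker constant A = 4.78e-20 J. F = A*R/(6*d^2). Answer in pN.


Convert to SI: R = 57 nm = 5.7e-08 m, d = 8 nm = 8e-09 m
F = A * R / (6 * d^2)
F = 4.78e-20 * 5.7e-08 / (6 * (8e-09)^2)
F = 7.09531e-12 N = 7.095 pN

7.095


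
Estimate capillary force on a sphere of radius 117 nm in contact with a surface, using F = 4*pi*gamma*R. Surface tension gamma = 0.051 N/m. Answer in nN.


Convert radius: R = 117 nm = 1.17e-07 m
F = 4 * pi * gamma * R
F = 4 * pi * 0.051 * 1.17e-07
F = 7.49835e-08 N = 74.9835 nN

74.9835


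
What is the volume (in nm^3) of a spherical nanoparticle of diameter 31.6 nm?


Radius r = 31.6/2 = 15.8 nm
Volume V = (4/3) * pi * r^3
V = (4/3) * pi * (15.8)^3
V = 16521.9 nm^3

16521.9


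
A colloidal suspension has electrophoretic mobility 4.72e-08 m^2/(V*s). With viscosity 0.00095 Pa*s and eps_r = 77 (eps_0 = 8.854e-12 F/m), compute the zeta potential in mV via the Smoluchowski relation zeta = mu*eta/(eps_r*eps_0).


Smoluchowski equation: zeta = mu * eta / (eps_r * eps_0)
zeta = 4.72e-08 * 0.00095 / (77 * 8.854e-12)
zeta = 0.065771 V = 65.77 mV

65.77


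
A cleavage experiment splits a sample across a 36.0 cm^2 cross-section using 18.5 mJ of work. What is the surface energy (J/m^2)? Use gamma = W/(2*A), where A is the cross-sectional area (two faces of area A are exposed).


Convert: A = 36.0 cm^2 = 0.0036 m^2, W = 18.5 mJ = 0.0185 J
Cleaving exposes two faces of area A, so total new surface = 2*A and gamma = W / (2*A)
gamma = 0.0185 / (2 * 0.0036)
gamma = 2.569 J/m^2

2.569


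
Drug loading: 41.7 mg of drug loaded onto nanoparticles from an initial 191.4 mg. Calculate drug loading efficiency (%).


Drug loading efficiency = (drug loaded / drug initial) * 100
DLE = 41.7 / 191.4 * 100
DLE = 0.2179 * 100
DLE = 21.79%

21.79


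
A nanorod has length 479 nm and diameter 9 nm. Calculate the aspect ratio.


Aspect ratio AR = length / diameter
AR = 479 / 9
AR = 53.22

53.22


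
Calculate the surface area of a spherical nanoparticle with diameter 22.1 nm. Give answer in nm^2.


Radius r = 22.1/2 = 11.05 nm
Surface area SA = 4 * pi * r^2
SA = 4 * pi * (11.05)^2
SA = 1534.39 nm^2

1534.39
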